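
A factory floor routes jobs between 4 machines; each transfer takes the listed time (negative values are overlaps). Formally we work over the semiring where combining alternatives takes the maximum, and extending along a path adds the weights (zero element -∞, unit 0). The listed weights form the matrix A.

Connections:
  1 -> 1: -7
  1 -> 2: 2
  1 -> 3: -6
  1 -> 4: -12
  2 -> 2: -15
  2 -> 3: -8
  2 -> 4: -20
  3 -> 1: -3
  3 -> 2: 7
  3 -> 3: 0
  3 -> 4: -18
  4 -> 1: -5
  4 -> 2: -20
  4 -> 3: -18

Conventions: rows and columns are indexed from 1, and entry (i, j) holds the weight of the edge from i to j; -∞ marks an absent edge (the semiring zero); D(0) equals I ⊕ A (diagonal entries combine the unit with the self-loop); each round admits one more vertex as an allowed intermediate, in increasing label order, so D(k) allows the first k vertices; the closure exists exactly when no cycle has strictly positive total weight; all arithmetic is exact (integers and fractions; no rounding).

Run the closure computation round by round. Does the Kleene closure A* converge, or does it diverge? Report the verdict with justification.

D(0):
  [0, 2, -6, -12]
  [-∞, 0, -8, -20]
  [-3, 7, 0, -18]
  [-5, -20, -18, 0]
D(1):
  [0, 2, -6, -12]
  [-∞, 0, -8, -20]
  [-3, 7, 0, -15]
  [-5, -3, -11, 0]
D(2):
  [0, 2, -6, -12]
  [-∞, 0, -8, -20]
  [-3, 7, 0, -13]
  [-5, -3, -11, 0]
D(3):
  [0, 2, -6, -12]
  [-11, 0, -8, -20]
  [-3, 7, 0, -13]
  [-5, -3, -11, 0]
D(4):
  [0, 2, -6, -12]
  [-11, 0, -8, -20]
  [-3, 7, 0, -13]
  [-5, -3, -11, 0]
Key observation: every diagonal entry stays at the unit through all rounds, so no improving cycle exists.
Answer: CONVERGES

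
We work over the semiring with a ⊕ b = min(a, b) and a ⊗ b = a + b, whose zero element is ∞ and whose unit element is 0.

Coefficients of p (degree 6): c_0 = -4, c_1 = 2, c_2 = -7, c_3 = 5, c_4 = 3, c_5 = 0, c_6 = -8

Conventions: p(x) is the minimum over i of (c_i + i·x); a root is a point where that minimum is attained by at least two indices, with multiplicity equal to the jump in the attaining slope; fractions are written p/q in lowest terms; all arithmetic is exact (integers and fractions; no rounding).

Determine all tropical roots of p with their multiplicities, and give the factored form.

hull edge (i=0, c=-4) to (i=2, c=-7): slope -3/2, span 2
hull edge (i=2, c=-7) to (i=6, c=-8): slope -1/4, span 4
Factored form: p(x) = -8 ⊗ (x ⊕ 1/4) ⊗ (x ⊕ 1/4) ⊗ (x ⊕ 1/4) ⊗ (x ⊕ 1/4) ⊗ (x ⊕ 3/2) ⊗ (x ⊕ 3/2)
Answer: roots = 1/4 (mult 4), 3/2 (mult 2)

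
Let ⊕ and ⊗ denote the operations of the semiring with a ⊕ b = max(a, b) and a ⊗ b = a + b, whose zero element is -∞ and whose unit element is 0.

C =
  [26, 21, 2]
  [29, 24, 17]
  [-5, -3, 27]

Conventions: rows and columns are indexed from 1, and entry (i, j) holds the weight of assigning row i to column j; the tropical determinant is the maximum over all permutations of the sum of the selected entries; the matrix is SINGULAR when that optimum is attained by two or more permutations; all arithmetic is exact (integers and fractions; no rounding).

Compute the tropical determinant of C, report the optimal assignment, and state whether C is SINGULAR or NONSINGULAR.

σ = (1, 2, 3): 26 + 24 + 27 = 77
σ = (1, 3, 2): 26 + 17 + (-3) = 40
σ = (2, 1, 3): 21 + 29 + 27 = 77
σ = (2, 3, 1): 21 + 17 + (-5) = 33
σ = (3, 1, 2): 2 + 29 + (-3) = 28
σ = (3, 2, 1): 2 + 24 + (-5) = 21
Optimal value attained by: σ = (1, 2, 3).
Answer: det⊕(C) = 77; verdict: SINGULAR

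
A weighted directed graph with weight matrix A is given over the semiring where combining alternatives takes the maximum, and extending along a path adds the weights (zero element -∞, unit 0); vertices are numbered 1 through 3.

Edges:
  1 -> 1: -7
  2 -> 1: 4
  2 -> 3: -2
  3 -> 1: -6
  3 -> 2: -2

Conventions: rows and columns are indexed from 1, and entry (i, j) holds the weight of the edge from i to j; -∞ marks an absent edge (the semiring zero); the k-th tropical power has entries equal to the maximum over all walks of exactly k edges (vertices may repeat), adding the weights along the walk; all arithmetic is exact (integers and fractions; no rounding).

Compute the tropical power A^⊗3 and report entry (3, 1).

A^⊗2:
  [-14, -∞, -∞]
  [-3, -4, -∞]
  [2, -∞, -4]
A^⊗3:
  [-21, -∞, -∞]
  [0, -∞, -6]
  [-5, -6, -∞]
Key observation: the optimum is the walk 3->2->1->1, with weight (-2) + 4 + (-7) = -5.
Optimal value attained by: walk 3->2->1->1.
Answer: (A^⊗3)[3][1] = -5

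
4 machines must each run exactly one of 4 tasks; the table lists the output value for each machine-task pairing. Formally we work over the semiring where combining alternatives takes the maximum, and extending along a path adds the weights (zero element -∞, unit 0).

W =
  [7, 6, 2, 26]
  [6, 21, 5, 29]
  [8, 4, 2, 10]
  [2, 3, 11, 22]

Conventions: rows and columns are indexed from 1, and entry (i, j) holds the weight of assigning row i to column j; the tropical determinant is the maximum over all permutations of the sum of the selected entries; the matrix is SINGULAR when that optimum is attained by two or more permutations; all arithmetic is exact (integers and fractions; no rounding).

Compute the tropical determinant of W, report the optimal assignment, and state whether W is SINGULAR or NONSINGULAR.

σ = (1, 2, 3, 4): 7 + 21 + 2 + 22 = 52
σ = (1, 2, 4, 3): 7 + 21 + 10 + 11 = 49
σ = (1, 3, 2, 4): 7 + 5 + 4 + 22 = 38
σ = (1, 3, 4, 2): 7 + 5 + 10 + 3 = 25
σ = (1, 4, 2, 3): 7 + 29 + 4 + 11 = 51
σ = (1, 4, 3, 2): 7 + 29 + 2 + 3 = 41
σ = (2, 1, 3, 4): 6 + 6 + 2 + 22 = 36
σ = (2, 1, 4, 3): 6 + 6 + 10 + 11 = 33
σ = (2, 3, 1, 4): 6 + 5 + 8 + 22 = 41
σ = (2, 3, 4, 1): 6 + 5 + 10 + 2 = 23
σ = (2, 4, 1, 3): 6 + 29 + 8 + 11 = 54
σ = (2, 4, 3, 1): 6 + 29 + 2 + 2 = 39
σ = (3, 1, 2, 4): 2 + 6 + 4 + 22 = 34
σ = (3, 1, 4, 2): 2 + 6 + 10 + 3 = 21
σ = (3, 2, 1, 4): 2 + 21 + 8 + 22 = 53
σ = (3, 2, 4, 1): 2 + 21 + 10 + 2 = 35
σ = (3, 4, 1, 2): 2 + 29 + 8 + 3 = 42
σ = (3, 4, 2, 1): 2 + 29 + 4 + 2 = 37
σ = (4, 1, 2, 3): 26 + 6 + 4 + 11 = 47
σ = (4, 1, 3, 2): 26 + 6 + 2 + 3 = 37
σ = (4, 2, 1, 3): 26 + 21 + 8 + 11 = 66
σ = (4, 2, 3, 1): 26 + 21 + 2 + 2 = 51
σ = (4, 3, 1, 2): 26 + 5 + 8 + 3 = 42
σ = (4, 3, 2, 1): 26 + 5 + 4 + 2 = 37
Optimal value attained by: σ = (4, 2, 1, 3).
Answer: det⊕(W) = 66; verdict: NONSINGULAR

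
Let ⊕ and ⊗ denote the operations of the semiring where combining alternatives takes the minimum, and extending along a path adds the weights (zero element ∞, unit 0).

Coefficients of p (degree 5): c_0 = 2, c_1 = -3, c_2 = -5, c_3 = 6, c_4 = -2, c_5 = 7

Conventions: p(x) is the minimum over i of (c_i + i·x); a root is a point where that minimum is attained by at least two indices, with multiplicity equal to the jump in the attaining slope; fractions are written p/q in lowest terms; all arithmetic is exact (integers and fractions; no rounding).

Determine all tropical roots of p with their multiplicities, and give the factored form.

hull edge (i=0, c=2) to (i=1, c=-3): slope -5, span 1
hull edge (i=1, c=-3) to (i=2, c=-5): slope -2, span 1
hull edge (i=2, c=-5) to (i=4, c=-2): slope 3/2, span 2
hull edge (i=4, c=-2) to (i=5, c=7): slope 9, span 1
Factored form: p(x) = 7 ⊗ (x ⊕ (-9)) ⊗ (x ⊕ (-3/2)) ⊗ (x ⊕ (-3/2)) ⊗ (x ⊕ 2) ⊗ (x ⊕ 5)
Answer: roots = -9 (mult 1), -3/2 (mult 2), 2 (mult 1), 5 (mult 1)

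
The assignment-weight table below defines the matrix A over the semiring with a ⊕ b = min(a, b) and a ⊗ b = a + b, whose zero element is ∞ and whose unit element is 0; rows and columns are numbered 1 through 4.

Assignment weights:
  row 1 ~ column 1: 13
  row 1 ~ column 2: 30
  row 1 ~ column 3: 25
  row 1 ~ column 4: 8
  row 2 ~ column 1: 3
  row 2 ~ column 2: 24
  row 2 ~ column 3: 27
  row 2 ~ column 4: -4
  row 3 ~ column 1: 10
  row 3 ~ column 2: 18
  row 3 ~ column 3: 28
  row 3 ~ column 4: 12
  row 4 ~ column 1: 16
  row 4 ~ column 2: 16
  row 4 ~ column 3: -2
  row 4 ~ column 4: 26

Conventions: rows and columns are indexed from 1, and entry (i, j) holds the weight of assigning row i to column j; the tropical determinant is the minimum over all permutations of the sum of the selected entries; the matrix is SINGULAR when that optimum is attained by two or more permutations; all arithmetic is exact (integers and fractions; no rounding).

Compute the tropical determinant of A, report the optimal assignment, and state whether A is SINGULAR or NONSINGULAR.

σ = (1, 2, 3, 4): 13 + 24 + 28 + 26 = 91
σ = (1, 2, 4, 3): 13 + 24 + 12 + (-2) = 47
σ = (1, 3, 2, 4): 13 + 27 + 18 + 26 = 84
σ = (1, 3, 4, 2): 13 + 27 + 12 + 16 = 68
σ = (1, 4, 2, 3): 13 + (-4) + 18 + (-2) = 25
σ = (1, 4, 3, 2): 13 + (-4) + 28 + 16 = 53
σ = (2, 1, 3, 4): 30 + 3 + 28 + 26 = 87
σ = (2, 1, 4, 3): 30 + 3 + 12 + (-2) = 43
σ = (2, 3, 1, 4): 30 + 27 + 10 + 26 = 93
σ = (2, 3, 4, 1): 30 + 27 + 12 + 16 = 85
σ = (2, 4, 1, 3): 30 + (-4) + 10 + (-2) = 34
σ = (2, 4, 3, 1): 30 + (-4) + 28 + 16 = 70
σ = (3, 1, 2, 4): 25 + 3 + 18 + 26 = 72
σ = (3, 1, 4, 2): 25 + 3 + 12 + 16 = 56
σ = (3, 2, 1, 4): 25 + 24 + 10 + 26 = 85
σ = (3, 2, 4, 1): 25 + 24 + 12 + 16 = 77
σ = (3, 4, 1, 2): 25 + (-4) + 10 + 16 = 47
σ = (3, 4, 2, 1): 25 + (-4) + 18 + 16 = 55
σ = (4, 1, 2, 3): 8 + 3 + 18 + (-2) = 27
σ = (4, 1, 3, 2): 8 + 3 + 28 + 16 = 55
σ = (4, 2, 1, 3): 8 + 24 + 10 + (-2) = 40
σ = (4, 2, 3, 1): 8 + 24 + 28 + 16 = 76
σ = (4, 3, 1, 2): 8 + 27 + 10 + 16 = 61
σ = (4, 3, 2, 1): 8 + 27 + 18 + 16 = 69
Optimal value attained by: σ = (1, 4, 2, 3).
Answer: det⊕(A) = 25; verdict: NONSINGULAR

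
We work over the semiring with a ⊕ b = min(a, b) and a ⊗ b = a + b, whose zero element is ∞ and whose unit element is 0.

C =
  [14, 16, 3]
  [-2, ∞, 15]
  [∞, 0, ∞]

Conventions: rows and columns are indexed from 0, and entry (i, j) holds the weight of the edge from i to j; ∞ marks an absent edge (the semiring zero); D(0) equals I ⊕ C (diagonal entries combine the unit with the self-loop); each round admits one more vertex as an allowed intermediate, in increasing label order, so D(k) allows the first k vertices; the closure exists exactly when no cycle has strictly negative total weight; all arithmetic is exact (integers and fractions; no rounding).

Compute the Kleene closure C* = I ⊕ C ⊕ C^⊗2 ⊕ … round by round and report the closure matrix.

D(0):
  [0, 16, 3]
  [-2, 0, 15]
  [∞, 0, 0]
D(1):
  [0, 16, 3]
  [-2, 0, 1]
  [∞, 0, 0]
D(2):
  [0, 16, 3]
  [-2, 0, 1]
  [-2, 0, 0]
D(3):
  [0, 3, 3]
  [-2, 0, 1]
  [-2, 0, 0]
Answer: C* = [[0, 3, 3], [-2, 0, 1], [-2, 0, 0]]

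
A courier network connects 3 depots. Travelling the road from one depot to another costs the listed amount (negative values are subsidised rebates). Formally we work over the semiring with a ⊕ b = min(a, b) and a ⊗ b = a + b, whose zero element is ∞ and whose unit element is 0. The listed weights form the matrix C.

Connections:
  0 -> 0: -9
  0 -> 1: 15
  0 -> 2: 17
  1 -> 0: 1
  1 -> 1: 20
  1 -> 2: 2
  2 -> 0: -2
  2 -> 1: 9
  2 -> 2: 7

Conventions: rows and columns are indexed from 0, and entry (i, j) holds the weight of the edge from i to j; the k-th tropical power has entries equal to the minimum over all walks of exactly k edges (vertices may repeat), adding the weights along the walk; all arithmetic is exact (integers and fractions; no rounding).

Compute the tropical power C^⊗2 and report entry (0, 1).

C^⊗2:
  [-18, 6, 8]
  [-8, 11, 9]
  [-11, 13, 11]
Key observation: the optimum is the walk 0->0->1, with weight (-9) + 15 = 6.
Optimal value attained by: walk 0->0->1.
Answer: (C^⊗2)[0][1] = 6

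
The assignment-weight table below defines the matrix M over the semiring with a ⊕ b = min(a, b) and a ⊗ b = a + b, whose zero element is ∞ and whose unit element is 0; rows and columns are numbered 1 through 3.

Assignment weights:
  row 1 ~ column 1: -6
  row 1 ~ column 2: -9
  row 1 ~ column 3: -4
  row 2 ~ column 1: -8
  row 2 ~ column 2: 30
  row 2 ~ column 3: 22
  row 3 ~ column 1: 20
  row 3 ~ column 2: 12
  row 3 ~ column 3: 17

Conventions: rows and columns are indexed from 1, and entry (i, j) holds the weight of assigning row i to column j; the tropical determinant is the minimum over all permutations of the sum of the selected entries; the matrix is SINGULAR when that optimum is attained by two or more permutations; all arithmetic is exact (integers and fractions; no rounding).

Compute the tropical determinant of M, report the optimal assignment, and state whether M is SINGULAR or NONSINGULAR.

σ = (1, 2, 3): (-6) + 30 + 17 = 41
σ = (1, 3, 2): (-6) + 22 + 12 = 28
σ = (2, 1, 3): (-9) + (-8) + 17 = 0
σ = (2, 3, 1): (-9) + 22 + 20 = 33
σ = (3, 1, 2): (-4) + (-8) + 12 = 0
σ = (3, 2, 1): (-4) + 30 + 20 = 46
Optimal value attained by: σ = (2, 1, 3).
Answer: det⊕(M) = 0; verdict: SINGULAR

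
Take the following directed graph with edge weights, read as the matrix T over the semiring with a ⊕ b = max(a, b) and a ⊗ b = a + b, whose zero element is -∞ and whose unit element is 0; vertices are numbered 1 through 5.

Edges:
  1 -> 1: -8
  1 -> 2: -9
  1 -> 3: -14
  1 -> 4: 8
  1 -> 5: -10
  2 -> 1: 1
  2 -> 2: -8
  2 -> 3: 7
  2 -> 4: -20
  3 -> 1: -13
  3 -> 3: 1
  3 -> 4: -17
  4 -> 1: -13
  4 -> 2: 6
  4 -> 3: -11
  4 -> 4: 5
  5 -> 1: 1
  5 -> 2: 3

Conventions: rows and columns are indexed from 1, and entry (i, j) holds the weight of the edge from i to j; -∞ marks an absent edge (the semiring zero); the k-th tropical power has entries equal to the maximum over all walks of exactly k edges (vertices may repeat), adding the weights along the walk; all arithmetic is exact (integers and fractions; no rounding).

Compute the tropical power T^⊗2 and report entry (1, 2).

T^⊗2:
  [-5, 14, -2, 13, -18]
  [-6, -8, 8, 9, -9]
  [-12, -11, 2, -5, -23]
  [7, 11, 13, 10, -23]
  [4, -5, 10, 9, -9]
Key observation: the optimum is the walk 1->4->2, with weight 8 + 6 = 14.
Optimal value attained by: walk 1->4->2.
Answer: (T^⊗2)[1][2] = 14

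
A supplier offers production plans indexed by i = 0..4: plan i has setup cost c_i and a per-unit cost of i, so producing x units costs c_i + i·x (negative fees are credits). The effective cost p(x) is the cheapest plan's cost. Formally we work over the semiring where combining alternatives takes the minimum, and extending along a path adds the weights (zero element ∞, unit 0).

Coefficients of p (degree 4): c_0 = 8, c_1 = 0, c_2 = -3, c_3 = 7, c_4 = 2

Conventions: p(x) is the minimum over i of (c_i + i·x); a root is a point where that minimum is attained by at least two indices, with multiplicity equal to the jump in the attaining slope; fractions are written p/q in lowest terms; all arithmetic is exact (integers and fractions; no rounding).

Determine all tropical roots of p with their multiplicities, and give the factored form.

hull edge (i=0, c=8) to (i=1, c=0): slope -8, span 1
hull edge (i=1, c=0) to (i=2, c=-3): slope -3, span 1
hull edge (i=2, c=-3) to (i=4, c=2): slope 5/2, span 2
Factored form: p(x) = 2 ⊗ (x ⊕ (-5/2)) ⊗ (x ⊕ (-5/2)) ⊗ (x ⊕ 3) ⊗ (x ⊕ 8)
Answer: roots = -5/2 (mult 2), 3 (mult 1), 8 (mult 1)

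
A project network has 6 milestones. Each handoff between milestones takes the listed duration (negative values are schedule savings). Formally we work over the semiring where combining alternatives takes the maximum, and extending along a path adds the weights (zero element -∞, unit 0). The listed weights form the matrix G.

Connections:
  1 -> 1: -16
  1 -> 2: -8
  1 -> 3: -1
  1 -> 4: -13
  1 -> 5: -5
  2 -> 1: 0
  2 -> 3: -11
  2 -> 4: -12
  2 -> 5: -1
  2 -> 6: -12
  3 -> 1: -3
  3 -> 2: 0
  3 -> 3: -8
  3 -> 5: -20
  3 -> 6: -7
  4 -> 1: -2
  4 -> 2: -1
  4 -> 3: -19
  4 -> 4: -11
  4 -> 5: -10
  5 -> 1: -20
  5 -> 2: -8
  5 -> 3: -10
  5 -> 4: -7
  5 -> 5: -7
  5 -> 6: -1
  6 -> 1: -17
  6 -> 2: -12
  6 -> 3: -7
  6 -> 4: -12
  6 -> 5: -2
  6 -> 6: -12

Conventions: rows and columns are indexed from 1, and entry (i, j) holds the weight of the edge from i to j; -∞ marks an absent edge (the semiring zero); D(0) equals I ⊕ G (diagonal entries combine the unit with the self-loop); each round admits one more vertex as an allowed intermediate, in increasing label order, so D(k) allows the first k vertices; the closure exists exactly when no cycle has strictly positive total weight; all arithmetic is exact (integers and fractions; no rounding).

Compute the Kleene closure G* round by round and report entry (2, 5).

D(0):
  [0, -8, -1, -13, -5, -∞]
  [0, 0, -11, -12, -1, -12]
  [-3, 0, 0, -∞, -20, -7]
  [-2, -1, -19, 0, -10, -∞]
  [-20, -8, -10, -7, 0, -1]
  [-17, -12, -7, -12, -2, 0]
D(1):
  [0, -8, -1, -13, -5, -∞]
  [0, 0, -1, -12, -1, -12]
  [-3, 0, 0, -16, -8, -7]
  [-2, -1, -3, 0, -7, -∞]
  [-20, -8, -10, -7, 0, -1]
  [-17, -12, -7, -12, -2, 0]
D(2):
  [0, -8, -1, -13, -5, -20]
  [0, 0, -1, -12, -1, -12]
  [0, 0, 0, -12, -1, -7]
  [-1, -1, -2, 0, -2, -13]
  [-8, -8, -9, -7, 0, -1]
  [-12, -12, -7, -12, -2, 0]
D(3):
  [0, -1, -1, -13, -2, -8]
  [0, 0, -1, -12, -1, -8]
  [0, 0, 0, -12, -1, -7]
  [-1, -1, -2, 0, -2, -9]
  [-8, -8, -9, -7, 0, -1]
  [-7, -7, -7, -12, -2, 0]
D(4):
  [0, -1, -1, -13, -2, -8]
  [0, 0, -1, -12, -1, -8]
  [0, 0, 0, -12, -1, -7]
  [-1, -1, -2, 0, -2, -9]
  [-8, -8, -9, -7, 0, -1]
  [-7, -7, -7, -12, -2, 0]
D(5):
  [0, -1, -1, -9, -2, -3]
  [0, 0, -1, -8, -1, -2]
  [0, 0, 0, -8, -1, -2]
  [-1, -1, -2, 0, -2, -3]
  [-8, -8, -9, -7, 0, -1]
  [-7, -7, -7, -9, -2, 0]
D(6):
  [0, -1, -1, -9, -2, -3]
  [0, 0, -1, -8, -1, -2]
  [0, 0, 0, -8, -1, -2]
  [-1, -1, -2, 0, -2, -3]
  [-8, -8, -8, -7, 0, -1]
  [-7, -7, -7, -9, -2, 0]
Answer: G*[2][5] = -1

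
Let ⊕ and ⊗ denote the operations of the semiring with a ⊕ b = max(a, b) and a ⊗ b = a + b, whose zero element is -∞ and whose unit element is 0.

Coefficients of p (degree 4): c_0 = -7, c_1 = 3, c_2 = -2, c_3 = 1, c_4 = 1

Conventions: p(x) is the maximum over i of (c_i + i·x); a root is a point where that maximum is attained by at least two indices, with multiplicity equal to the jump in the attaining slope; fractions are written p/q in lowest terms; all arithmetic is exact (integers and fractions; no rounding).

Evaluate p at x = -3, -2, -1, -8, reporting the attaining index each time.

p(-3) = max(-7+0·(-3)=-7, 3+1·(-3)=0, -2+2·(-3)=-8, 1+3·(-3)=-8, 1+4·(-3)=-11) = 0 (attained by i=1)
p(-2) = max(-7+0·(-2)=-7, 3+1·(-2)=1, -2+2·(-2)=-6, 1+3·(-2)=-5, 1+4·(-2)=-7) = 1 (attained by i=1)
p(-1) = max(-7+0·(-1)=-7, 3+1·(-1)=2, -2+2·(-1)=-4, 1+3·(-1)=-2, 1+4·(-1)=-3) = 2 (attained by i=1)
p(-8) = max(-7+0·(-8)=-7, 3+1·(-8)=-5, -2+2·(-8)=-18, 1+3·(-8)=-23, 1+4·(-8)=-31) = -5 (attained by i=1)
Answer: p(-3) = 0; p(-2) = 1; p(-1) = 2; p(-8) = -5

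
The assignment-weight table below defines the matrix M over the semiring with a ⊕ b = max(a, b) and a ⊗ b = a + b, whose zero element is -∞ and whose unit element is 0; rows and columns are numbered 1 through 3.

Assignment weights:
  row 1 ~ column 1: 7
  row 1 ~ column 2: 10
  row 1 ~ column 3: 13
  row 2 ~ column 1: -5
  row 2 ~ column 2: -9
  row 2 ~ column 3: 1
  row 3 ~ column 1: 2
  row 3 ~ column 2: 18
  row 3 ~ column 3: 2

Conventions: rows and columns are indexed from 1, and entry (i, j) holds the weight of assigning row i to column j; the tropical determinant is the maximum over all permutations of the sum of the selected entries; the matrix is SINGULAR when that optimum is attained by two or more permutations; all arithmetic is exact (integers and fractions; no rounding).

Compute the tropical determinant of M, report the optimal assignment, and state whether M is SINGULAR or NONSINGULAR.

σ = (1, 2, 3): 7 + (-9) + 2 = 0
σ = (1, 3, 2): 7 + 1 + 18 = 26
σ = (2, 1, 3): 10 + (-5) + 2 = 7
σ = (2, 3, 1): 10 + 1 + 2 = 13
σ = (3, 1, 2): 13 + (-5) + 18 = 26
σ = (3, 2, 1): 13 + (-9) + 2 = 6
Optimal value attained by: σ = (1, 3, 2).
Answer: det⊕(M) = 26; verdict: SINGULAR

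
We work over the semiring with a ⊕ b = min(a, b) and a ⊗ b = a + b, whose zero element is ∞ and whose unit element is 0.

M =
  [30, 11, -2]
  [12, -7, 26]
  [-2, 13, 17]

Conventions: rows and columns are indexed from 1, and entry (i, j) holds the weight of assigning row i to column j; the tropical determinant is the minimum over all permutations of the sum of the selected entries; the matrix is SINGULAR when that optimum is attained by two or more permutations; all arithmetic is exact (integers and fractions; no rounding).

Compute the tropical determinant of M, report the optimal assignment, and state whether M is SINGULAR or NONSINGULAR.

σ = (1, 2, 3): 30 + (-7) + 17 = 40
σ = (1, 3, 2): 30 + 26 + 13 = 69
σ = (2, 1, 3): 11 + 12 + 17 = 40
σ = (2, 3, 1): 11 + 26 + (-2) = 35
σ = (3, 1, 2): (-2) + 12 + 13 = 23
σ = (3, 2, 1): (-2) + (-7) + (-2) = -11
Optimal value attained by: σ = (3, 2, 1).
Answer: det⊕(M) = -11; verdict: NONSINGULAR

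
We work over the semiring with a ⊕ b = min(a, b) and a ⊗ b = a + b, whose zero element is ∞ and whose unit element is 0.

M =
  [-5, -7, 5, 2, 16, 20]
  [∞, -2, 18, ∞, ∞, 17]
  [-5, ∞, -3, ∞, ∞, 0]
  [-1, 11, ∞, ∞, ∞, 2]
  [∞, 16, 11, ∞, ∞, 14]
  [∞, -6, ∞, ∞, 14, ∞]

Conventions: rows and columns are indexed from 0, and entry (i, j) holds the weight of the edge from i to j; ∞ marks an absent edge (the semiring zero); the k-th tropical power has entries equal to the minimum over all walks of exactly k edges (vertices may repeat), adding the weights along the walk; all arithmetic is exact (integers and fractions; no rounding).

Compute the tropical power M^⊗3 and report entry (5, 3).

M^⊗2:
  [-10, -12, 0, -3, 11, 4]
  [13, -4, 15, ∞, 31, 15]
  [-10, -12, -6, -3, 11, -3]
  [-6, -8, 4, 1, 15, 19]
  [6, 8, 8, ∞, 28, 11]
  [∞, -8, 12, ∞, ∞, 11]
M^⊗3:
  [-15, -17, -5, -8, 6, -1]
  [8, -6, 12, 15, 29, 13]
  [-15, -17, -9, -8, 6, -6]
  [-11, -13, -1, -4, 10, 3]
  [1, -1, 5, 8, 22, 8]
  [7, -10, 9, ∞, 25, 9]
Key observation: no walk of exactly 3 edges connects these vertices, so the entry is the semiring zero.
Answer: (M^⊗3)[5][3] = ∞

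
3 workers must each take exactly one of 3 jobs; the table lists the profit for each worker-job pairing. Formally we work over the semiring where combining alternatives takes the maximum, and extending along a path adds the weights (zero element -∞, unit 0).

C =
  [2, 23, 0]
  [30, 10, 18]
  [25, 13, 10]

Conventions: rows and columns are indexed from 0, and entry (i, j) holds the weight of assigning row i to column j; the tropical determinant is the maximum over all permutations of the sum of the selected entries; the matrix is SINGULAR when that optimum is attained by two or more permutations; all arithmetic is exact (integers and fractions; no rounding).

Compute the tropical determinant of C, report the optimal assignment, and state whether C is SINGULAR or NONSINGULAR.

σ = (0, 1, 2): 2 + 10 + 10 = 22
σ = (0, 2, 1): 2 + 18 + 13 = 33
σ = (1, 0, 2): 23 + 30 + 10 = 63
σ = (1, 2, 0): 23 + 18 + 25 = 66
σ = (2, 0, 1): 0 + 30 + 13 = 43
σ = (2, 1, 0): 0 + 10 + 25 = 35
Optimal value attained by: σ = (1, 2, 0).
Answer: det⊕(C) = 66; verdict: NONSINGULAR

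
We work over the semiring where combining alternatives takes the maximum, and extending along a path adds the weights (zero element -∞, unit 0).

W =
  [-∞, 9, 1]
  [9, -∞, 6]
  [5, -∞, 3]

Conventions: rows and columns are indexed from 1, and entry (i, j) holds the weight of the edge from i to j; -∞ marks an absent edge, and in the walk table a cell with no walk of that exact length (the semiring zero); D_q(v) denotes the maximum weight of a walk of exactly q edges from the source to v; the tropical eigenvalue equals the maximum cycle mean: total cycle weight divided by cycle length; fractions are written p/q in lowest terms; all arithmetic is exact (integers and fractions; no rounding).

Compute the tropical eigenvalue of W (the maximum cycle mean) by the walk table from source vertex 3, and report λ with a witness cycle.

q=0: [-∞, -∞, 0]
q=1: [5, -∞, 3]
q=2: [8, 14, 6]
q=3: [23, 17, 20]
Optimal cycle mean attained by: cycle 1->2->1, total 9 + 9, length 2.
Answer: λ = 9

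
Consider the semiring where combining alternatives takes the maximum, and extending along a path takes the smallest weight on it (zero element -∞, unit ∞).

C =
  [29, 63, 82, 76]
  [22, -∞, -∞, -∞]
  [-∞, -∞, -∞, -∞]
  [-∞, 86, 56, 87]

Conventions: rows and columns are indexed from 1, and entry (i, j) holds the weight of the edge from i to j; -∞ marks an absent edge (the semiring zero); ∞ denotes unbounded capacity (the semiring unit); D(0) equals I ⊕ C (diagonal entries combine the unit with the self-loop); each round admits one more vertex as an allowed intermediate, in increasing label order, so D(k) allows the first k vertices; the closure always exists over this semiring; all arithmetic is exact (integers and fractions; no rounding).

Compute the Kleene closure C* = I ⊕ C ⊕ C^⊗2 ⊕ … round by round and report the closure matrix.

D(0):
  [∞, 63, 82, 76]
  [22, ∞, -∞, -∞]
  [-∞, -∞, ∞, -∞]
  [-∞, 86, 56, ∞]
D(1):
  [∞, 63, 82, 76]
  [22, ∞, 22, 22]
  [-∞, -∞, ∞, -∞]
  [-∞, 86, 56, ∞]
D(2):
  [∞, 63, 82, 76]
  [22, ∞, 22, 22]
  [-∞, -∞, ∞, -∞]
  [22, 86, 56, ∞]
D(3):
  [∞, 63, 82, 76]
  [22, ∞, 22, 22]
  [-∞, -∞, ∞, -∞]
  [22, 86, 56, ∞]
D(4):
  [∞, 76, 82, 76]
  [22, ∞, 22, 22]
  [-∞, -∞, ∞, -∞]
  [22, 86, 56, ∞]
Answer: C* = [[∞, 76, 82, 76], [22, ∞, 22, 22], [-∞, -∞, ∞, -∞], [22, 86, 56, ∞]]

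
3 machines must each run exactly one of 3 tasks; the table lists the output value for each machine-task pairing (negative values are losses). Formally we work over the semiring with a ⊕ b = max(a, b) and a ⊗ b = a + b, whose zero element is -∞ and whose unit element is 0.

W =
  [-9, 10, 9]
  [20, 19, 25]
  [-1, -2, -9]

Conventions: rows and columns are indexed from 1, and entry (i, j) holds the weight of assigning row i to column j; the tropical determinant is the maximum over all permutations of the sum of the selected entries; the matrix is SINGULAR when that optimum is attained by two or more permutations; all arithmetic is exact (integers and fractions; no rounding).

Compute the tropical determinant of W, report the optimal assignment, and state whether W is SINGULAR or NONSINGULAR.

σ = (1, 2, 3): (-9) + 19 + (-9) = 1
σ = (1, 3, 2): (-9) + 25 + (-2) = 14
σ = (2, 1, 3): 10 + 20 + (-9) = 21
σ = (2, 3, 1): 10 + 25 + (-1) = 34
σ = (3, 1, 2): 9 + 20 + (-2) = 27
σ = (3, 2, 1): 9 + 19 + (-1) = 27
Optimal value attained by: σ = (2, 3, 1).
Answer: det⊕(W) = 34; verdict: NONSINGULAR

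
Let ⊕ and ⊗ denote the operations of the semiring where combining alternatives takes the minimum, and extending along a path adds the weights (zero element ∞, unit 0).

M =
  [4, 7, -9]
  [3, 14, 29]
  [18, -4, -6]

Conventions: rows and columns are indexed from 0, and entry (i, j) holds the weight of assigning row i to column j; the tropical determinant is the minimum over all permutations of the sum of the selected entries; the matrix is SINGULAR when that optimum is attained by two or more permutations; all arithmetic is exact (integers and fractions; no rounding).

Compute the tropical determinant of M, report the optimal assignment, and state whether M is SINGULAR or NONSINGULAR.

σ = (0, 1, 2): 4 + 14 + (-6) = 12
σ = (0, 2, 1): 4 + 29 + (-4) = 29
σ = (1, 0, 2): 7 + 3 + (-6) = 4
σ = (1, 2, 0): 7 + 29 + 18 = 54
σ = (2, 0, 1): (-9) + 3 + (-4) = -10
σ = (2, 1, 0): (-9) + 14 + 18 = 23
Optimal value attained by: σ = (2, 0, 1).
Answer: det⊕(M) = -10; verdict: NONSINGULAR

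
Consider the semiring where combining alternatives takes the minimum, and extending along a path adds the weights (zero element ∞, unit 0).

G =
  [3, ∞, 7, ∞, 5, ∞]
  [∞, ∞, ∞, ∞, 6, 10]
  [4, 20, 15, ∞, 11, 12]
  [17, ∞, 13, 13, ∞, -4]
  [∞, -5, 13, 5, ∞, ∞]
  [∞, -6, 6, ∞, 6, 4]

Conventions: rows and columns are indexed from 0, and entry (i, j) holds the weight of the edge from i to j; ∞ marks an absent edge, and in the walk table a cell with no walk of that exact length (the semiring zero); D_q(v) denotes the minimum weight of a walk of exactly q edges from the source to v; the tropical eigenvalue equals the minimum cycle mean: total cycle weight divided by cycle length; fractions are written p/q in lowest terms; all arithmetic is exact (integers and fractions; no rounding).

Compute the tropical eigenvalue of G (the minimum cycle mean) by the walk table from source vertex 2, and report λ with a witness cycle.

q=0: [∞, ∞, 0, ∞, ∞, ∞]
q=1: [4, 20, 15, ∞, 11, 12]
q=2: [7, 6, 11, 16, 9, 16]
q=3: [10, 4, 14, 14, 12, 12]
q=4: [13, 6, 17, 17, 10, 10]
q=5: [16, 4, 16, 15, 12, 13]
q=6: [19, 7, 19, 17, 10, 11]
Optimal cycle mean attained by: cycle 1->4->3->5->1, total 6 + 5 + (-4) + (-6), length 4.
Answer: λ = 1/4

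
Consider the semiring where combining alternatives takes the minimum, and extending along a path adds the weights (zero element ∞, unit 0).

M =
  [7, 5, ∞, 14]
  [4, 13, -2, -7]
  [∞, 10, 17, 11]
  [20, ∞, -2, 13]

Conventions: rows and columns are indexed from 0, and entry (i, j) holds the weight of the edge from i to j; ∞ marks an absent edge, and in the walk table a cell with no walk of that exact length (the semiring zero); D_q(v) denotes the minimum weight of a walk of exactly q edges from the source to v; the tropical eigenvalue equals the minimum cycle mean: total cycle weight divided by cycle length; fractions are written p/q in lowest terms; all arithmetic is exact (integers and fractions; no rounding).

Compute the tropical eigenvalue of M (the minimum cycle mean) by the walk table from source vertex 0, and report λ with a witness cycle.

q=0: [0, ∞, ∞, ∞]
q=1: [7, 5, ∞, 14]
q=2: [9, 12, 3, -2]
q=3: [16, 13, -4, 5]
q=4: [17, 6, 3, 6]
Optimal cycle mean attained by: cycle 1->3->2->1, total (-7) + (-2) + 10, length 3.
Answer: λ = 1/3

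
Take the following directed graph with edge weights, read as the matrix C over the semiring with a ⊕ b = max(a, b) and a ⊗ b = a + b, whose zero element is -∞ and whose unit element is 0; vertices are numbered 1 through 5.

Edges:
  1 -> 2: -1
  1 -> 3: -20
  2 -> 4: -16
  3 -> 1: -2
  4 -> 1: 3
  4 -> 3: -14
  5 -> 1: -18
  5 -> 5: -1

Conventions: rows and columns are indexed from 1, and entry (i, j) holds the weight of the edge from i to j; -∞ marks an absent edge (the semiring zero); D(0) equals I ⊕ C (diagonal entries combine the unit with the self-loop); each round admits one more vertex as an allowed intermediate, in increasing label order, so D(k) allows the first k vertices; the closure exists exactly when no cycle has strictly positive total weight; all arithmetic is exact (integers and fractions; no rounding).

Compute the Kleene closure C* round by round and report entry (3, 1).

D(0):
  [0, -1, -20, -∞, -∞]
  [-∞, 0, -∞, -16, -∞]
  [-2, -∞, 0, -∞, -∞]
  [3, -∞, -14, 0, -∞]
  [-18, -∞, -∞, -∞, 0]
D(1):
  [0, -1, -20, -∞, -∞]
  [-∞, 0, -∞, -16, -∞]
  [-2, -3, 0, -∞, -∞]
  [3, 2, -14, 0, -∞]
  [-18, -19, -38, -∞, 0]
D(2):
  [0, -1, -20, -17, -∞]
  [-∞, 0, -∞, -16, -∞]
  [-2, -3, 0, -19, -∞]
  [3, 2, -14, 0, -∞]
  [-18, -19, -38, -35, 0]
D(3):
  [0, -1, -20, -17, -∞]
  [-∞, 0, -∞, -16, -∞]
  [-2, -3, 0, -19, -∞]
  [3, 2, -14, 0, -∞]
  [-18, -19, -38, -35, 0]
D(4):
  [0, -1, -20, -17, -∞]
  [-13, 0, -30, -16, -∞]
  [-2, -3, 0, -19, -∞]
  [3, 2, -14, 0, -∞]
  [-18, -19, -38, -35, 0]
D(5):
  [0, -1, -20, -17, -∞]
  [-13, 0, -30, -16, -∞]
  [-2, -3, 0, -19, -∞]
  [3, 2, -14, 0, -∞]
  [-18, -19, -38, -35, 0]
Answer: C*[3][1] = -2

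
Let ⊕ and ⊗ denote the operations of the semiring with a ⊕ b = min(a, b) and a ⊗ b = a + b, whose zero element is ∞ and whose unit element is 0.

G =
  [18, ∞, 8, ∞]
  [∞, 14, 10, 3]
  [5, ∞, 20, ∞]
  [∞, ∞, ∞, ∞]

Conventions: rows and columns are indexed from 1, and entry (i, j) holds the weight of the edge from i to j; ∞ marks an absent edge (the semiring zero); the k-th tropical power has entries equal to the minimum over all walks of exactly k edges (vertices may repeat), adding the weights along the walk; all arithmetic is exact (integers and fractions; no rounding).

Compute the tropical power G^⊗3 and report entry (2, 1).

G^⊗2:
  [13, ∞, 26, ∞]
  [15, 28, 24, 17]
  [23, ∞, 13, ∞]
  [∞, ∞, ∞, ∞]
G^⊗3:
  [31, ∞, 21, ∞]
  [29, 42, 23, 31]
  [18, ∞, 31, ∞]
  [∞, ∞, ∞, ∞]
Key observation: the optimum is the walk 2->2->3->1, with weight 14 + 10 + 5 = 29.
Optimal value attained by: walk 2->2->3->1.
Answer: (G^⊗3)[2][1] = 29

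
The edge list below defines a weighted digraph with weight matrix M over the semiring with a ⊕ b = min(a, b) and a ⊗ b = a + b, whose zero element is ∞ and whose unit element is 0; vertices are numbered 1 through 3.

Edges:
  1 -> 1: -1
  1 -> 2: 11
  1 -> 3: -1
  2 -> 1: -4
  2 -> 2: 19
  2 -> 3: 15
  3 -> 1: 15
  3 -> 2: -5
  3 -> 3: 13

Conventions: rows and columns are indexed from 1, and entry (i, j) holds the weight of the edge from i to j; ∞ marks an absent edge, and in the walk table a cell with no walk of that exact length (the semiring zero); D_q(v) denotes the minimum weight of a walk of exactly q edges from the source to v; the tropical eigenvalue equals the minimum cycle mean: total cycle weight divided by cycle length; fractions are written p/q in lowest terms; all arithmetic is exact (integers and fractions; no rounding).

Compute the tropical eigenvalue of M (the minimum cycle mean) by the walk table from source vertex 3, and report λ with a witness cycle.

q=0: [∞, ∞, 0]
q=1: [15, -5, 13]
q=2: [-9, 8, 10]
q=3: [-10, 2, -10]
Optimal cycle mean attained by: cycle 1->3->2->1, total (-1) + (-5) + (-4), length 3.
Answer: λ = -10/3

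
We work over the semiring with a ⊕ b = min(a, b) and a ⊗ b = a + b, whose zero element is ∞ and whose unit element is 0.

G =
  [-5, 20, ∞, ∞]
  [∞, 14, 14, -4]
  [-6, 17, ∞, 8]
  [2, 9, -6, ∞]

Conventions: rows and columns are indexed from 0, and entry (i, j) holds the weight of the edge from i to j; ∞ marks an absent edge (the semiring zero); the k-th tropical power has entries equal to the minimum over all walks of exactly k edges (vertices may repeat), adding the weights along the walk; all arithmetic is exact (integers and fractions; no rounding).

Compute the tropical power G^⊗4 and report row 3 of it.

G^⊗2:
  [-10, 15, 34, 16]
  [-2, 5, -10, 10]
  [-11, 14, 2, 13]
  [-12, 11, 23, 2]
G^⊗3:
  [-15, 10, 10, 11]
  [-16, 7, 4, -2]
  [-16, 9, 7, 10]
  [-17, 8, -4, 7]
G^⊗4:
  [-20, 5, 5, 6]
  [-21, 4, -8, 3]
  [-21, 4, 4, 5]
  [-22, 3, 1, 4]
Answer: row 3 of G^⊗4 = [-22, 3, 1, 4]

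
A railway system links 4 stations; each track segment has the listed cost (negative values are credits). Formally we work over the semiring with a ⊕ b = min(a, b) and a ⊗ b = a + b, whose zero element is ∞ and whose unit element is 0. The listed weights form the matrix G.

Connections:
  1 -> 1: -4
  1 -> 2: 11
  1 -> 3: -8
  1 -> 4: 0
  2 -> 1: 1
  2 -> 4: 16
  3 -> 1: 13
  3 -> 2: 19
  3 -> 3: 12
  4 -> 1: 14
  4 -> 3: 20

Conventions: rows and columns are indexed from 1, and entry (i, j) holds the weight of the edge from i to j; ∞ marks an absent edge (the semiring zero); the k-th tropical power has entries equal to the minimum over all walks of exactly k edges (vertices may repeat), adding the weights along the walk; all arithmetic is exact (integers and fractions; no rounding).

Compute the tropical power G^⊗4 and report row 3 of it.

G^⊗2:
  [-8, 7, -12, -4]
  [-3, 12, -7, 1]
  [9, 24, 5, 13]
  [10, 25, 6, 14]
G^⊗3:
  [-12, 3, -16, -8]
  [-7, 8, -11, -3]
  [5, 20, 1, 9]
  [6, 21, 2, 10]
G^⊗4:
  [-16, -1, -20, -12]
  [-11, 4, -15, -7]
  [1, 16, -3, 5]
  [2, 17, -2, 6]
Answer: row 3 of G^⊗4 = [1, 16, -3, 5]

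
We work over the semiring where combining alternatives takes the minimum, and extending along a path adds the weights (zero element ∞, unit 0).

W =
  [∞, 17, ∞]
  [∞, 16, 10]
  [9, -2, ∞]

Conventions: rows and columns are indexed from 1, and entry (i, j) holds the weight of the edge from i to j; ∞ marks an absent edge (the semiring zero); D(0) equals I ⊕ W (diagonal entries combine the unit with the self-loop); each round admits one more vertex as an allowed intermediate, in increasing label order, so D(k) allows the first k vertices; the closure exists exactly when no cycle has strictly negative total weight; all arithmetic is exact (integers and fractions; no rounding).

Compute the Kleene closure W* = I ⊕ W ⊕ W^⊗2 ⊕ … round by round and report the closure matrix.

D(0):
  [0, 17, ∞]
  [∞, 0, 10]
  [9, -2, 0]
D(1):
  [0, 17, ∞]
  [∞, 0, 10]
  [9, -2, 0]
D(2):
  [0, 17, 27]
  [∞, 0, 10]
  [9, -2, 0]
D(3):
  [0, 17, 27]
  [19, 0, 10]
  [9, -2, 0]
Answer: W* = [[0, 17, 27], [19, 0, 10], [9, -2, 0]]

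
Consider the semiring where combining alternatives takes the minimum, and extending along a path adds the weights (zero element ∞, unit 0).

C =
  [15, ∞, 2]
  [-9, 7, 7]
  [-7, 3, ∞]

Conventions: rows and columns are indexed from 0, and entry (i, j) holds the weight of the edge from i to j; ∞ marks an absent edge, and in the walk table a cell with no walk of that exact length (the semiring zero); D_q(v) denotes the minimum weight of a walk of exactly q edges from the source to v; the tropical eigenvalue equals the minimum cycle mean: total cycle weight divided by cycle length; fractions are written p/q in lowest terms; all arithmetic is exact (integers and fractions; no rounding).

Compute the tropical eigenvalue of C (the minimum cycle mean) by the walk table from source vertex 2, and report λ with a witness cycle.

q=0: [∞, ∞, 0]
q=1: [-7, 3, ∞]
q=2: [-6, 10, -5]
q=3: [-12, -2, -4]
Optimal cycle mean attained by: cycle 0->2->0, total 2 + (-7), length 2.
Answer: λ = -5/2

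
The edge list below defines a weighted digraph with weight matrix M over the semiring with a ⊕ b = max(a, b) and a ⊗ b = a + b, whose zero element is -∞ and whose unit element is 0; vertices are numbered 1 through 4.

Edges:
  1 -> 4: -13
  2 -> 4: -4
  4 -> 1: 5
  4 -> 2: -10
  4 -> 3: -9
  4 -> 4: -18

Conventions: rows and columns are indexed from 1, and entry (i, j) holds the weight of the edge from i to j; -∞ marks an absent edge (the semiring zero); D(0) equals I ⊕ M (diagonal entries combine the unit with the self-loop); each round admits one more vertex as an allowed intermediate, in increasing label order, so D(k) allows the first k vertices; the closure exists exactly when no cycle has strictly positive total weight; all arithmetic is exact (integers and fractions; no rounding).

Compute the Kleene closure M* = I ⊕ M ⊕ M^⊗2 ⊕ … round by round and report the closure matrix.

D(0):
  [0, -∞, -∞, -13]
  [-∞, 0, -∞, -4]
  [-∞, -∞, 0, -∞]
  [5, -10, -9, 0]
D(1):
  [0, -∞, -∞, -13]
  [-∞, 0, -∞, -4]
  [-∞, -∞, 0, -∞]
  [5, -10, -9, 0]
D(2):
  [0, -∞, -∞, -13]
  [-∞, 0, -∞, -4]
  [-∞, -∞, 0, -∞]
  [5, -10, -9, 0]
D(3):
  [0, -∞, -∞, -13]
  [-∞, 0, -∞, -4]
  [-∞, -∞, 0, -∞]
  [5, -10, -9, 0]
D(4):
  [0, -23, -22, -13]
  [1, 0, -13, -4]
  [-∞, -∞, 0, -∞]
  [5, -10, -9, 0]
Answer: M* = [[0, -23, -22, -13], [1, 0, -13, -4], [-∞, -∞, 0, -∞], [5, -10, -9, 0]]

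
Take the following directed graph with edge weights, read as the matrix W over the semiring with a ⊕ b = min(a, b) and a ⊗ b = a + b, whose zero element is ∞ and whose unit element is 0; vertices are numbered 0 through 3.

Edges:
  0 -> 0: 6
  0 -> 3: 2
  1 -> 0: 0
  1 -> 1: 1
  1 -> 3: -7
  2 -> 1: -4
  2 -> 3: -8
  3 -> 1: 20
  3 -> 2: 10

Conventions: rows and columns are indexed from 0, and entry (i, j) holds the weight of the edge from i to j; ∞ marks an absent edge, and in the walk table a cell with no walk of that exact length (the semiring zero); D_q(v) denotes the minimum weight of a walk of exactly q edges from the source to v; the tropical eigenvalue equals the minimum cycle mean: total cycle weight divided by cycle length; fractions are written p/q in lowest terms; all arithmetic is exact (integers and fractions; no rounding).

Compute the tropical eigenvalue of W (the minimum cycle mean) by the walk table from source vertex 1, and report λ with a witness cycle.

q=0: [∞, 0, ∞, ∞]
q=1: [0, 1, ∞, -7]
q=2: [1, 2, 3, -6]
q=3: [2, -1, 4, -5]
q=4: [-1, 0, 5, -8]
Optimal cycle mean attained by: cycle 1->3->2->1, total (-7) + 10 + (-4), length 3.
Answer: λ = -1/3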